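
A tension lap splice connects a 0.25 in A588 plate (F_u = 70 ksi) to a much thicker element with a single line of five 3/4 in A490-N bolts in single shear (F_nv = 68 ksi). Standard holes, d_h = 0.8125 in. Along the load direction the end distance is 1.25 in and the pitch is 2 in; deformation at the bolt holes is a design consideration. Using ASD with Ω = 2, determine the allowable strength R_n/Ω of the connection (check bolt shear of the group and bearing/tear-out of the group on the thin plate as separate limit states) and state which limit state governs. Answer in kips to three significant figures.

58.7 kips (bearing governs)

Bolt shear: A_b = π·0.75²/4 = 0.4418 in²; R_n = 68 × 0.4418 × 5 × 1 = 150.2 kips → 150.2 / 2 = 75.1 kips.
Bearing (1.2 l_c t F_u ≤ 2.4 d t F_u): upper limit = 2.4·0.75·0.25·70 = 31.5 kips.
  Edge l_c = 1.25 − 0.8125/2 = 0.8438 → r_n = 17.72 kips; interior l_c = 2 − 0.8125 = 1.188 → r_n = 24.94 kips.
  R_n,bearing = 1·17.72 + 4·24.94 = 117.5 kips → 117.5 / 2 = 58.7 kips.
Bearing governs: 58.7 kips.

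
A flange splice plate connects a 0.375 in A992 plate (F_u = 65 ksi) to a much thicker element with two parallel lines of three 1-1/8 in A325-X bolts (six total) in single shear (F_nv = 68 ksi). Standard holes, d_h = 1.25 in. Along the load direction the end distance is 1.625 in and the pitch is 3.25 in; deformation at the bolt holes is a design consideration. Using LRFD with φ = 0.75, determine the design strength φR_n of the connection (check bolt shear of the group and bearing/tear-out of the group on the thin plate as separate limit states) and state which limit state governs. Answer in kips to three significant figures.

219 kips (bearing governs)

Bolt shear: A_b = π·1.125²/4 = 0.994 in²; R_n = 68 × 0.994 × 6 × 1 = 405.6 kips → 0.75 × 405.6 = 304 kips.
Bearing (1.2 l_c t F_u ≤ 2.4 d t F_u): upper limit = 2.4·1.125·0.375·65 = 65.81 kips.
  Edge l_c = 1.625 − 1.25/2 = 1 → r_n = 29.25 kips; interior l_c = 3.25 − 1.25 = 2 → r_n = 58.5 kips.
  R_n,bearing = 2·29.25 + 4·58.5 = 292.5 kips → 0.75 × 292.5 = 219 kips.
Bearing governs: 219 kips.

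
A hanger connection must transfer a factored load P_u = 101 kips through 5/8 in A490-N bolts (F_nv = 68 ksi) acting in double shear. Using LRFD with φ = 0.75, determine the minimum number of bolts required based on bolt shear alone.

4 bolts

A_b = π·0.625²/4 = 0.3068 in².
Per-bolt design strength φR_n = 0.75 × 68 × 0.3068 × 2 = 31.29 kips.
n ≥ 101 / 31.29 = 3.228 → use 4 bolts.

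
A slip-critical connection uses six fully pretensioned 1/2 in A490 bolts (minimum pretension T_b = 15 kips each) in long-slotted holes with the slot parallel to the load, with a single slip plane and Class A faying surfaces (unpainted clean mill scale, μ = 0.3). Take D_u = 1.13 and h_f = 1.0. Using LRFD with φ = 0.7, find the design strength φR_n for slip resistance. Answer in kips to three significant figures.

21.4 kips

R_n = μ · D_u · h_f · T_b · n_s · n_b = 0.3 × 1.13 × 1.0 × 15 × 1 × 6 = 30.51 kips.
Design strength φR_n = 0.7 × 30.51 = 21.4 kips.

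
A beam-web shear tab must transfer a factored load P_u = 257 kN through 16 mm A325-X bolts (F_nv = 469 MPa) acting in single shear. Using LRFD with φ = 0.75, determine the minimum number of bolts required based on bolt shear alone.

A_b = π·16²/4 = 201.1 mm².
Per-bolt design strength φR_n = 0.75 × 469 × 201.1 × 1 / 1000 = 70.72 kN.
n ≥ 257 / 70.72 = 3.634 → use 4 bolts.

4 bolts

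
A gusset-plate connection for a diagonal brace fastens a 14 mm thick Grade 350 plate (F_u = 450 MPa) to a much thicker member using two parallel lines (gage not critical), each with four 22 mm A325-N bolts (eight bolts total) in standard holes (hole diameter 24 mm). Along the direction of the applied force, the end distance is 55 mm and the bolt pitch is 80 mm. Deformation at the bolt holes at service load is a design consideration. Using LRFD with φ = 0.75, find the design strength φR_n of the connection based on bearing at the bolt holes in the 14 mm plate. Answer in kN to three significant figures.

Per bolt r_n = 1.2 l_c t F_u ≤ 2.4 d t F_u; upper limit = 2.4 × 22 × 14 × 450 / 1000 = 332.6 kN.
Edge bolt: l_c = 55 − 24/2 = 43 mm → 1.2 × 43 × 14 × 450 / 1000 = 325.1 → r_n = 325.1 kN.
Interior bolts: l_c = 80 − 24 = 56 mm → 1.2 × 56 × 14 × 450 / 1000 = 423.4 → r_n = 332.6 kN.
R_n = 2 × 325.1 + 6 × 332.6 = 2646 kN.
Design strength φR_n = 0.75 × 2646 = 1980 kN.

1980 kN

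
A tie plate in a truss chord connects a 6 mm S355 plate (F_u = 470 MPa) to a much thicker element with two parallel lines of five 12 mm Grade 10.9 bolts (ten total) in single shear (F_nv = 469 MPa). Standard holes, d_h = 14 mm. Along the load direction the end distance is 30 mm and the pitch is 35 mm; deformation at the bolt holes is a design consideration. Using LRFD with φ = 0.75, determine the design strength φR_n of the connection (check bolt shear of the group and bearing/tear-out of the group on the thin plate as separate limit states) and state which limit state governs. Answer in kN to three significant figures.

398 kN (bolt shear governs)

Bolt shear: A_b = π·12²/4 = 113.1 mm²; R_n = 469 × 113.1 × 10 × 1 / 1000 = 530.4 kN → 0.75 × 530.4 = 398 kN.
Bearing (1.2 l_c t F_u ≤ 2.4 d t F_u): upper limit = 2.4·12·6·470 / 1000 = 81.22 kN.
  Edge l_c = 30 − 14/2 = 23 → r_n = 77.83 kN; interior l_c = 35 − 14 = 21 → r_n = 71.06 kN.
  R_n,bearing = 2·77.83 + 8·71.06 = 724.2 kN → 0.75 × 724.2 = 543 kN.
Bolt shear governs: 398 kN.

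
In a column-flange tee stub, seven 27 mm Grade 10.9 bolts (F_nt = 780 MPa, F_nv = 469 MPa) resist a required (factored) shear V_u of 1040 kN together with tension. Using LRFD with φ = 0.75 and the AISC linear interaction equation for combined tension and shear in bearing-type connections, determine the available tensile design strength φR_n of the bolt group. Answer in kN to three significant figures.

A_b = π·27²/4 = 572.6 mm²; f_rv = 1040 × 1000 / (7 × 572.6) = 259.5 MPa.
F'_nt = 1.3 F_nt − (F_nt / φF_nv) f_rv = 1.3·780 − (780/(0.75·469))·259.5 = 438.6 MPa, capped at F_nt → F'_nt = 438.6 MPa.
R_n = F'_nt · A_b · n = 438.6 × 572.6 × 7 / 1000 = 1758 kN.
Design strength φR_n = 0.75 × 1758 = 1320 kN.

1320 kN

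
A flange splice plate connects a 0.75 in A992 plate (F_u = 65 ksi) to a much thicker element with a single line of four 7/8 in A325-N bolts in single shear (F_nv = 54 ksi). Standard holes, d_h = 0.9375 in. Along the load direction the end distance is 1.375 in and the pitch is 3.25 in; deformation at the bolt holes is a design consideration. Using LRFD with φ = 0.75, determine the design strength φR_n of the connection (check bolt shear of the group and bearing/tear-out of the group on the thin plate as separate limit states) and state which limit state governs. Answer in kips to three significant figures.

97.4 kips (bolt shear governs)

Bolt shear: A_b = π·0.875²/4 = 0.6013 in²; R_n = 54 × 0.6013 × 4 × 1 = 129.9 kips → 0.75 × 129.9 = 97.4 kips.
Bearing (1.2 l_c t F_u ≤ 2.4 d t F_u): upper limit = 2.4·0.875·0.75·65 = 102.4 kips.
  Edge l_c = 1.375 − 0.9375/2 = 0.9062 → r_n = 53.02 kips; interior l_c = 3.25 − 0.9375 = 2.312 → r_n = 102.4 kips.
  R_n,bearing = 1·53.02 + 3·102.4 = 360.1 kips → 0.75 × 360.1 = 270 kips.
Bolt shear governs: 97.4 kips.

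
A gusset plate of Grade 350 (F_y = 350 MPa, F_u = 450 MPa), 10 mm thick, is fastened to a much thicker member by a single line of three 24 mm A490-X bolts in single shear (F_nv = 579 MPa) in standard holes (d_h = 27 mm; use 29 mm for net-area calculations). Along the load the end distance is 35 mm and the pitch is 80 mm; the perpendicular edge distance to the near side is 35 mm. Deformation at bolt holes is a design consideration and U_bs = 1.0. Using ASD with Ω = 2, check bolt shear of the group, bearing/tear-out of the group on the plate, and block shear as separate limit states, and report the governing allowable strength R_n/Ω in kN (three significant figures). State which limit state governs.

Bolt shear: A_b = π·24²/4 = 452.4 mm²; R_n = 579 × 452.4 × 3 × 1 / 1000 = 785.8 kN → 785.8 / 2 = 393 kN.
Bearing: edge l_c = 21.5, r_n = 116.1 kN; interior l_c = 53, r_n = 259.2 kN; R_n = 116.1 + 2·259.2 = 634.5 kN → 317 kN.
Block shear: A_gv = 1950, A_nv = 1225, A_nt = 205 mm²; R_n = min(0.6F_uA_nv, 0.6F_yA_gv) + U_bs·F_u·A_nt = 423 kN → 212 kN.
Block shear governs: 212 kN.

212 kN (block shear governs)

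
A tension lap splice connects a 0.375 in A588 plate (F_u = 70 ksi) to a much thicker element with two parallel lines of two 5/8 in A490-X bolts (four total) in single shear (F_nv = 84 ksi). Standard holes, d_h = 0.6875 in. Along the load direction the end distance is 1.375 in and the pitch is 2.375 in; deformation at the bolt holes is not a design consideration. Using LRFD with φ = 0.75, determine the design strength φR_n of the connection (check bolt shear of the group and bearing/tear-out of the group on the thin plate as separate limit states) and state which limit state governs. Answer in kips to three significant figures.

77.3 kips (bolt shear governs)

Bolt shear: A_b = π·0.625²/4 = 0.3068 in²; R_n = 84 × 0.3068 × 4 × 1 = 103.1 kips → 0.75 × 103.1 = 77.3 kips.
Bearing (1.5 l_c t F_u ≤ 3.0 d t F_u): upper limit = 3.0·0.625·0.375·70 = 49.22 kips.
  Edge l_c = 1.375 − 0.6875/2 = 1.031 → r_n = 40.61 kips; interior l_c = 2.375 − 0.6875 = 1.688 → r_n = 49.22 kips.
  R_n,bearing = 2·40.61 + 2·49.22 = 179.6 kips → 0.75 × 179.6 = 135 kips.
Bolt shear governs: 77.3 kips.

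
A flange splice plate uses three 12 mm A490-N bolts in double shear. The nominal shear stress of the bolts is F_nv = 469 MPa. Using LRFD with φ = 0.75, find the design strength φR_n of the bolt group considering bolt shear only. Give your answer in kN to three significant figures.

A_b = π × 12² / 4 = 113.1 mm².
R_n = F_nv · A_b · n · n_s = 469 × 113.1 × 3 × 2 / 1000 = 318.3 kN.
Design strength φR_n = 0.75 × 318.3 = 239 kN.

239 kN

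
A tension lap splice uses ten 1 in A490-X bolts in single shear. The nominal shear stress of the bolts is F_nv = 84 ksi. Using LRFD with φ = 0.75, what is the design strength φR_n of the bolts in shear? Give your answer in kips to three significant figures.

495 kips

A_b = π × 1² / 4 = 0.7854 in².
R_n = F_nv · A_b · n · n_s = 84 × 0.7854 × 10 × 1 = 659.7 kips.
Design strength φR_n = 0.75 × 659.7 = 495 kips.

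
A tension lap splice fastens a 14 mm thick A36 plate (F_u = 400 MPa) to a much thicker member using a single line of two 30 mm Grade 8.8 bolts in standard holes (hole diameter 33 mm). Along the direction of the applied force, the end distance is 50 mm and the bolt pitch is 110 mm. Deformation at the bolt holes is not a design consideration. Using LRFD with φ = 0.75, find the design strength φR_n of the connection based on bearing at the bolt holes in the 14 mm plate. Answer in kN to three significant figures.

Per bolt r_n = 1.5 l_c t F_u ≤ 3.0 d t F_u; upper limit = 3.0 × 30 × 14 × 400 / 1000 = 504 kN.
Edge bolt: l_c = 50 − 33/2 = 33.5 mm → 1.5 × 33.5 × 14 × 400 / 1000 = 281.4 → r_n = 281.4 kN.
Interior bolts: l_c = 110 − 33 = 77 mm → 1.5 × 77 × 14 × 400 / 1000 = 646.8 → r_n = 504 kN.
R_n = 1 × 281.4 + 1 × 504 = 785.4 kN.
Design strength φR_n = 0.75 × 785.4 = 589 kN.

589 kN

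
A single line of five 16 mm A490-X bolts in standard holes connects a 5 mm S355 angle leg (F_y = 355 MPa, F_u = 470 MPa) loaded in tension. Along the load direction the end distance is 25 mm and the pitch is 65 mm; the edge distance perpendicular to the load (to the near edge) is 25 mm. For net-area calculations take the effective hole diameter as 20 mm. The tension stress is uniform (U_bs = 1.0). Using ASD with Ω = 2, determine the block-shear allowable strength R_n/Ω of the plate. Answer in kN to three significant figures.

Shear plane L_v = 25 + 4·65 = 285 mm; A_gv = 285 × 5 = 1425 mm².
A_nv = (285 − 4.5·20) × 5 = 975 mm².
A_nt = (25 − 0.5·20) × 5 = 75 mm².
0.6 F_u A_nv = 274.9 kN; 0.6 F_y A_gv = 303.5 kN → shear rupture governs the shear term.
R_n = 274.9 + 1.0 × 470 × 75 / 1000 = 310.2 kN.
Allowable strength R_n/Ω = 310.2 / 2 = 155 kN.

155 kN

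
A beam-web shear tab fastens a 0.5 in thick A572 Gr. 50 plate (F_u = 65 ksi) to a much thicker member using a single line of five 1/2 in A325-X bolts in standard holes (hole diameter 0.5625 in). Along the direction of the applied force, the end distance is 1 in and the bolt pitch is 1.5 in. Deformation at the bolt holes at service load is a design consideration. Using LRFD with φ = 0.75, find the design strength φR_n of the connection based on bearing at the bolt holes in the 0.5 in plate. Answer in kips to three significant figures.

131 kips

Per bolt r_n = 1.2 l_c t F_u ≤ 2.4 d t F_u; upper limit = 2.4 × 0.5 × 0.5 × 65 = 39 kips.
Edge bolt: l_c = 1 − 0.5625/2 = 0.7188 in → 1.2 × 0.7188 × 0.5 × 65 = 28.03 → r_n = 28.03 kips.
Interior bolts: l_c = 1.5 − 0.5625 = 0.9375 in → 1.2 × 0.9375 × 0.5 × 65 = 36.56 → r_n = 36.56 kips.
R_n = 1 × 28.03 + 4 × 36.56 = 174.3 kips.
Design strength φR_n = 0.75 × 174.3 = 131 kips.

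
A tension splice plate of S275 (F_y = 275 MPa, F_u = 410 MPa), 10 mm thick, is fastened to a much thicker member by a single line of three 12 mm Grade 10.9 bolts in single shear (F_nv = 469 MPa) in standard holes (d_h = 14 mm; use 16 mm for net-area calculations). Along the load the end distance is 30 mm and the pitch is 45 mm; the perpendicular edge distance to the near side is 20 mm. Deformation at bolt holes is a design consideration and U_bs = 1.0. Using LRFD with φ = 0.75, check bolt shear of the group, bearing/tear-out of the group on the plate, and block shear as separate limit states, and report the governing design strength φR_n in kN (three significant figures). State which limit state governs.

Bolt shear: A_b = π·12²/4 = 113.1 mm²; R_n = 469 × 113.1 × 3 × 1 / 1000 = 159.1 kN → 0.75 × 159.1 = 119 kN.
Bearing: edge l_c = 23, r_n = 113.2 kN; interior l_c = 31, r_n = 118.1 kN; R_n = 113.2 + 2·118.1 = 349.3 kN → 262 kN.
Block shear: A_gv = 1200, A_nv = 800, A_nt = 120 mm²; R_n = min(0.6F_uA_nv, 0.6F_yA_gv) + U_bs·F_u·A_nt = 246 kN → 184 kN.
Bolt shear governs: 119 kN.

119 kN (bolt shear governs)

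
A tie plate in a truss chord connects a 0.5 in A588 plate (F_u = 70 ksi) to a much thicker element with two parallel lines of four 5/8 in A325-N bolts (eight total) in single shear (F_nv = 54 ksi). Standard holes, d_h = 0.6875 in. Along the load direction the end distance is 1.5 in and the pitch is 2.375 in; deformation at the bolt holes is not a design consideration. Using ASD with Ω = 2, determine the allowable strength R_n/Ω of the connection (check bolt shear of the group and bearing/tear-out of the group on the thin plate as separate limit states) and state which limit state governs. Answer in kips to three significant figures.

Bolt shear: A_b = π·0.625²/4 = 0.3068 in²; R_n = 54 × 0.3068 × 8 × 1 = 132.5 kips → 132.5 / 2 = 66.3 kips.
Bearing (1.5 l_c t F_u ≤ 3.0 d t F_u): upper limit = 3.0·0.625·0.5·70 = 65.62 kips.
  Edge l_c = 1.5 − 0.6875/2 = 1.156 → r_n = 60.7 kips; interior l_c = 2.375 − 0.6875 = 1.688 → r_n = 65.62 kips.
  R_n,bearing = 2·60.7 + 6·65.62 = 515.2 kips → 515.2 / 2 = 258 kips.
Bolt shear governs: 66.3 kips.

66.3 kips (bolt shear governs)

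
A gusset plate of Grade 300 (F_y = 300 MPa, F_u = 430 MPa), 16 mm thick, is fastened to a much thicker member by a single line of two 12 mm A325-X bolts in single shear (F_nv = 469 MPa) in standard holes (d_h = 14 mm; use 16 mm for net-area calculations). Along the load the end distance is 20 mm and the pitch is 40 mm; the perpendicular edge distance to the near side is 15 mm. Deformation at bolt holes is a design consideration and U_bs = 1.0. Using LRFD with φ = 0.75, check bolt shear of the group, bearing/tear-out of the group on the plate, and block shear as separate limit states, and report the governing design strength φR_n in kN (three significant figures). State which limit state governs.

Bolt shear: A_b = π·12²/4 = 113.1 mm²; R_n = 469 × 113.1 × 2 × 1 / 1000 = 106.1 kN → 0.75 × 106.1 = 79.6 kN.
Bearing: edge l_c = 13, r_n = 107.3 kN; interior l_c = 26, r_n = 198.1 kN; R_n = 107.3 + 1·198.1 = 305.5 kN → 229 kN.
Block shear: A_gv = 960, A_nv = 576, A_nt = 112 mm²; R_n = min(0.6F_uA_nv, 0.6F_yA_gv) + U_bs·F_u·A_nt = 196.8 kN → 148 kN.
Bolt shear governs: 79.6 kN.

79.6 kN (bolt shear governs)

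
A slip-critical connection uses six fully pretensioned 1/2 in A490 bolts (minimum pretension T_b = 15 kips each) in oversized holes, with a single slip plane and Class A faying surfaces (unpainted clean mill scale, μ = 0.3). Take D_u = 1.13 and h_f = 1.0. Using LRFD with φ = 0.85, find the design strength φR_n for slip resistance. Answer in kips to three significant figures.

R_n = μ · D_u · h_f · T_b · n_s · n_b = 0.3 × 1.13 × 1.0 × 15 × 1 × 6 = 30.51 kips.
Design strength φR_n = 0.85 × 30.51 = 25.9 kips.

25.9 kips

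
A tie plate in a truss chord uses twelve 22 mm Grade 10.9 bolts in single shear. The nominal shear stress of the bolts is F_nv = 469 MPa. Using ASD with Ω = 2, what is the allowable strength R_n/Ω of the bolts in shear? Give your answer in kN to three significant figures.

A_b = π × 22² / 4 = 380.1 mm².
R_n = F_nv · A_b · n · n_s = 469 × 380.1 × 12 × 1 / 1000 = 2139 kN.
Allowable strength R_n/Ω = 2139 / 2 = 1070 kN.

1070 kN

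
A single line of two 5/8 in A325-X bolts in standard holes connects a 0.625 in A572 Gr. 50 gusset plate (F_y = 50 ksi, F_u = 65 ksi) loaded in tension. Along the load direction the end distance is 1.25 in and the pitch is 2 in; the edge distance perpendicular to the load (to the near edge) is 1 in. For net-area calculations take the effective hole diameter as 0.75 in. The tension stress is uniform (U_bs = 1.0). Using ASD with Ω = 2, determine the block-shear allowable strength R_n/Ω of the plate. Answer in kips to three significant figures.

38.6 kips

Shear plane L_v = 1.25 + 1·2 = 3.25 in; A_gv = 3.25 × 0.625 = 2.031 in².
A_nv = (3.25 − 1.5·0.75) × 0.625 = 1.328 in².
A_nt = (1 − 0.5·0.75) × 0.625 = 0.3906 in².
0.6 F_u A_nv = 51.8 kips; 0.6 F_y A_gv = 60.94 kips → shear rupture governs the shear term.
R_n = 51.8 + 1.0 × 65 × 0.3906 = 77.19 kips.
Allowable strength R_n/Ω = 77.19 / 2 = 38.6 kips.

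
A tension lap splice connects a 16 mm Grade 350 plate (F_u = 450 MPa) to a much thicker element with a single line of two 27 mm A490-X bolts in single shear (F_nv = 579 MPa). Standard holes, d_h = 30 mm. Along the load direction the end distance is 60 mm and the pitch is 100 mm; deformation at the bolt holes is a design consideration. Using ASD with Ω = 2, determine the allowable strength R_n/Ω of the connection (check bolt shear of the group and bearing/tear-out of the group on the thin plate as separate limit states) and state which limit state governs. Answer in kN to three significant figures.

Bolt shear: A_b = π·27²/4 = 572.6 mm²; R_n = 579 × 572.6 × 2 × 1 / 1000 = 663 kN → 663 / 2 = 332 kN.
Bearing (1.2 l_c t F_u ≤ 2.4 d t F_u): upper limit = 2.4·27·16·450 / 1000 = 466.6 kN.
  Edge l_c = 60 − 30/2 = 45 → r_n = 388.8 kN; interior l_c = 100 − 30 = 70 → r_n = 466.6 kN.
  R_n,bearing = 1·388.8 + 1·466.6 = 855.4 kN → 855.4 / 2 = 428 kN.
Bolt shear governs: 332 kN.

332 kN (bolt shear governs)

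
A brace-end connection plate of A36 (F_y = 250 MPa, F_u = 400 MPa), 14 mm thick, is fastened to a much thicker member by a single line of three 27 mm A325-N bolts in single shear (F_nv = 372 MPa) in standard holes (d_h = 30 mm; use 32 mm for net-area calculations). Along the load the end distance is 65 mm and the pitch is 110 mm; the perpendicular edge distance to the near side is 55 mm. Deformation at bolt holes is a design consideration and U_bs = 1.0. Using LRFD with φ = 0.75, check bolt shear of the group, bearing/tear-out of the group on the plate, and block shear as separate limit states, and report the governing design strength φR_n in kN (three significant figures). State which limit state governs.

Bolt shear: A_b = π·27²/4 = 572.6 mm²; R_n = 372 × 572.6 × 3 × 1 / 1000 = 639 kN → 0.75 × 639 = 479 kN.
Bearing: edge l_c = 50, r_n = 336 kN; interior l_c = 80, r_n = 362.9 kN; R_n = 336 + 2·362.9 = 1062 kN → 796 kN.
Block shear: A_gv = 3990, A_nv = 2870, A_nt = 546 mm²; R_n = min(0.6F_uA_nv, 0.6F_yA_gv) + U_bs·F_u·A_nt = 816.9 kN → 613 kN.
Bolt shear governs: 479 kN.

479 kN (bolt shear governs)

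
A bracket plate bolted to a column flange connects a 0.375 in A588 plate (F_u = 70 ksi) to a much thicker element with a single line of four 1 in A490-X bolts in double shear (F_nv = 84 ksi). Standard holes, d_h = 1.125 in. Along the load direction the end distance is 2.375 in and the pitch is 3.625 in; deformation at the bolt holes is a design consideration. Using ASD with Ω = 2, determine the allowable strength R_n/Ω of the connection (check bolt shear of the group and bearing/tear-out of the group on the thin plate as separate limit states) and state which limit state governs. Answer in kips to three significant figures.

Bolt shear: A_b = π·1²/4 = 0.7854 in²; R_n = 84 × 0.7854 × 4 × 2 = 527.8 kips → 527.8 / 2 = 264 kips.
Bearing (1.2 l_c t F_u ≤ 2.4 d t F_u): upper limit = 2.4·1·0.375·70 = 63 kips.
  Edge l_c = 2.375 − 1.125/2 = 1.812 → r_n = 57.09 kips; interior l_c = 3.625 − 1.125 = 2.5 → r_n = 63 kips.
  R_n,bearing = 1·57.09 + 3·63 = 246.1 kips → 246.1 / 2 = 123 kips.
Bearing governs: 123 kips.

123 kips (bearing governs)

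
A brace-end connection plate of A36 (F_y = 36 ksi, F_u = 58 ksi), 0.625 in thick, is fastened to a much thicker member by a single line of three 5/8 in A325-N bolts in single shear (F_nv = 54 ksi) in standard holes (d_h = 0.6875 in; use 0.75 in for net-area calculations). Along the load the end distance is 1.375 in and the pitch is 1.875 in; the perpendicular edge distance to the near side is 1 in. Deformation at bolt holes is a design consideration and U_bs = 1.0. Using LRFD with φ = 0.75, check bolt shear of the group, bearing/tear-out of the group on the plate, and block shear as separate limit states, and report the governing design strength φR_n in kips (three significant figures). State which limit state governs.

37.3 kips (bolt shear governs)

Bolt shear: A_b = π·0.625²/4 = 0.3068 in²; R_n = 54 × 0.3068 × 3 × 1 = 49.7 kips → 0.75 × 49.7 = 37.3 kips.
Bearing: edge l_c = 1.031, r_n = 44.86 kips; interior l_c = 1.188, r_n = 51.66 kips; R_n = 44.86 + 2·51.66 = 148.2 kips → 111 kips.
Block shear: A_gv = 3.203, A_nv = 2.031, A_nt = 0.3906 in²; R_n = min(0.6F_uA_nv, 0.6F_yA_gv) + U_bs·F_u·A_nt = 91.84 kips → 68.9 kips.
Bolt shear governs: 37.3 kips.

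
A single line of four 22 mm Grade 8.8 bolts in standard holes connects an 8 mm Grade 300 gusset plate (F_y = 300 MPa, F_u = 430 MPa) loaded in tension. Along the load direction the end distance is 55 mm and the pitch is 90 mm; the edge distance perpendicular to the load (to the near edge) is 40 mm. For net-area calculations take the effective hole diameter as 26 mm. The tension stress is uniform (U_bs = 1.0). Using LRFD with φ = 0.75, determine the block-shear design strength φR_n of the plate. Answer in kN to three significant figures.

421 kN

Shear plane L_v = 55 + 3·90 = 325 mm; A_gv = 325 × 8 = 2600 mm².
A_nv = (325 − 3.5·26) × 8 = 1872 mm².
A_nt = (40 − 0.5·26) × 8 = 216 mm².
0.6 F_u A_nv = 483 kN; 0.6 F_y A_gv = 468 kN → shear yielding governs the shear term.
R_n = 468 + 1.0 × 430 × 216 / 1000 = 560.9 kN.
Design strength φR_n = 0.75 × 560.9 = 421 kN.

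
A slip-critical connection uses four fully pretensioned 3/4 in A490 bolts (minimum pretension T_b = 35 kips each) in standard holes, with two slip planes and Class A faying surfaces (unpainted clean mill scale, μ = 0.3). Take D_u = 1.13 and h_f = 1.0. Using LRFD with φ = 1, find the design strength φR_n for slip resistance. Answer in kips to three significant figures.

R_n = μ · D_u · h_f · T_b · n_s · n_b = 0.3 × 1.13 × 1.0 × 35 × 2 × 4 = 94.92 kips.
Design strength φR_n = 1 × 94.92 = 94.9 kips.

94.9 kips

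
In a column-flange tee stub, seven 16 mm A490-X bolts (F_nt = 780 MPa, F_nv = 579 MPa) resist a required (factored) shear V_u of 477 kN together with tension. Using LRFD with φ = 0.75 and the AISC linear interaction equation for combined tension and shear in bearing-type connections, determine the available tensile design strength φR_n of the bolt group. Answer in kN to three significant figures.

428 kN

A_b = π·16²/4 = 201.1 mm²; f_rv = 477 × 1000 / (7 × 201.1) = 338.9 MPa.
F'_nt = 1.3 F_nt − (F_nt / φF_nv) f_rv = 1.3·780 − (780/(0.75·579))·338.9 = 405.2 MPa, capped at F_nt → F'_nt = 405.2 MPa.
R_n = F'_nt · A_b · n = 405.2 × 201.1 × 7 / 1000 = 570.4 kN.
Design strength φR_n = 0.75 × 570.4 = 428 kN.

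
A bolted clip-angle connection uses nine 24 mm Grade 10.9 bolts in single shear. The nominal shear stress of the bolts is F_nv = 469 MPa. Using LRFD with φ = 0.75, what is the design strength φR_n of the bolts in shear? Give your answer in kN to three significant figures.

1430 kN

A_b = π × 24² / 4 = 452.4 mm².
R_n = F_nv · A_b · n · n_s = 469 × 452.4 × 9 × 1 / 1000 = 1910 kN.
Design strength φR_n = 0.75 × 1910 = 1430 kN.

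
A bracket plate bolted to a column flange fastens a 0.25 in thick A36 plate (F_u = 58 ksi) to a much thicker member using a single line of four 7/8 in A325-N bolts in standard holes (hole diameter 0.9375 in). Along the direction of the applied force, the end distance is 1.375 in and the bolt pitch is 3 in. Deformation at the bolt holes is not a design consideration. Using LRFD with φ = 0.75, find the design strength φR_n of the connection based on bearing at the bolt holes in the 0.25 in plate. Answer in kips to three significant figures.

Per bolt r_n = 1.5 l_c t F_u ≤ 3.0 d t F_u; upper limit = 3.0 × 0.875 × 0.25 × 58 = 38.06 kips.
Edge bolt: l_c = 1.375 − 0.9375/2 = 0.9062 in → 1.5 × 0.9062 × 0.25 × 58 = 19.71 → r_n = 19.71 kips.
Interior bolts: l_c = 3 − 0.9375 = 2.062 in → 1.5 × 2.062 × 0.25 × 58 = 44.86 → r_n = 38.06 kips.
R_n = 1 × 19.71 + 3 × 38.06 = 133.9 kips.
Design strength φR_n = 0.75 × 133.9 = 100 kips.

100 kips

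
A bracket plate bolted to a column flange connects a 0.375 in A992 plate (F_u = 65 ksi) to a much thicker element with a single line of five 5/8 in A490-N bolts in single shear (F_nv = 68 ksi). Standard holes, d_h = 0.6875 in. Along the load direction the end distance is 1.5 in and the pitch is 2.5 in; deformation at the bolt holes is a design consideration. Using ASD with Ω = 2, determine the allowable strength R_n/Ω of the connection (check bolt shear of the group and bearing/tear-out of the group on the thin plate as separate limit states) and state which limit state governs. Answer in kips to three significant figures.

Bolt shear: A_b = π·0.625²/4 = 0.3068 in²; R_n = 68 × 0.3068 × 5 × 1 = 104.3 kips → 104.3 / 2 = 52.2 kips.
Bearing (1.2 l_c t F_u ≤ 2.4 d t F_u): upper limit = 2.4·0.625·0.375·65 = 36.56 kips.
  Edge l_c = 1.5 − 0.6875/2 = 1.156 → r_n = 33.82 kips; interior l_c = 2.5 − 0.6875 = 1.812 → r_n = 36.56 kips.
  R_n,bearing = 1·33.82 + 4·36.56 = 180.1 kips → 180.1 / 2 = 90 kips.
Bolt shear governs: 52.2 kips.

52.2 kips (bolt shear governs)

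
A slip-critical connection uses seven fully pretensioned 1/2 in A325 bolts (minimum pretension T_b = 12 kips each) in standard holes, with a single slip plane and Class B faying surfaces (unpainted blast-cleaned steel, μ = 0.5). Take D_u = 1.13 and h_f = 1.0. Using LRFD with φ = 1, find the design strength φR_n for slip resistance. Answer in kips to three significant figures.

47.5 kips

R_n = μ · D_u · h_f · T_b · n_s · n_b = 0.5 × 1.13 × 1.0 × 12 × 1 × 7 = 47.46 kips.
Design strength φR_n = 1 × 47.46 = 47.5 kips.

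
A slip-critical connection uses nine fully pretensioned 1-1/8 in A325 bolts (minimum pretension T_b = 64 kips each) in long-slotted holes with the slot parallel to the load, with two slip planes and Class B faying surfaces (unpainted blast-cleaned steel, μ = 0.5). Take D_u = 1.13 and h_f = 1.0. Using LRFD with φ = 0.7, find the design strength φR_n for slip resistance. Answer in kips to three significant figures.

R_n = μ · D_u · h_f · T_b · n_s · n_b = 0.5 × 1.13 × 1.0 × 64 × 2 × 9 = 650.9 kips.
Design strength φR_n = 0.7 × 650.9 = 456 kips.

456 kips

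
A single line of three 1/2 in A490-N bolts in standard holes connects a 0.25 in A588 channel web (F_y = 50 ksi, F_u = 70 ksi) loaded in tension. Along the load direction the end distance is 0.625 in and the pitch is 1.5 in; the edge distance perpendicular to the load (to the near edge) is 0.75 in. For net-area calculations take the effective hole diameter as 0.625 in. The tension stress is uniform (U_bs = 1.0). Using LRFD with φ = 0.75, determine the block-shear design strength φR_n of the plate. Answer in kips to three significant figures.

Shear plane L_v = 0.625 + 2·1.5 = 3.625 in; A_gv = 3.625 × 0.25 = 0.9062 in².
A_nv = (3.625 − 2.5·0.625) × 0.25 = 0.5156 in².
A_nt = (0.75 − 0.5·0.625) × 0.25 = 0.1094 in².
0.6 F_u A_nv = 21.66 kips; 0.6 F_y A_gv = 27.19 kips → shear rupture governs the shear term.
R_n = 21.66 + 1.0 × 70 × 0.1094 = 29.31 kips.
Design strength φR_n = 0.75 × 29.31 = 22 kips.

22 kips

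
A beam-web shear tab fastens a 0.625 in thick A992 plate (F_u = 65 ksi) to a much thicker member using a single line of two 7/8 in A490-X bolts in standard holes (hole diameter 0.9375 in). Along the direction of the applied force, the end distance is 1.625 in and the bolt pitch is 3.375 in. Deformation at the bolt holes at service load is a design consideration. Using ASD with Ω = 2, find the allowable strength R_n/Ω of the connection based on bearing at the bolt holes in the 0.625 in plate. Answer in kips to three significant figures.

70.8 kips

Per bolt r_n = 1.2 l_c t F_u ≤ 2.4 d t F_u; upper limit = 2.4 × 0.875 × 0.625 × 65 = 85.31 kips.
Edge bolt: l_c = 1.625 − 0.9375/2 = 1.156 in → 1.2 × 1.156 × 0.625 × 65 = 56.37 → r_n = 56.37 kips.
Interior bolts: l_c = 3.375 − 0.9375 = 2.438 in → 1.2 × 2.438 × 0.625 × 65 = 118.8 → r_n = 85.31 kips.
R_n = 1 × 56.37 + 1 × 85.31 = 141.7 kips.
Allowable strength R_n/Ω = 141.7 / 2 = 70.8 kips.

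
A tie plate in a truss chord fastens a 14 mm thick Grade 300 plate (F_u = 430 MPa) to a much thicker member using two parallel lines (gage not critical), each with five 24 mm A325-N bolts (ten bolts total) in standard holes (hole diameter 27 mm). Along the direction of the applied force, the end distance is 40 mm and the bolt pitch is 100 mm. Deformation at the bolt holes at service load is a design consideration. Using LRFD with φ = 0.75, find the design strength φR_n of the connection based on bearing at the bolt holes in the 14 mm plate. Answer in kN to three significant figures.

Per bolt r_n = 1.2 l_c t F_u ≤ 2.4 d t F_u; upper limit = 2.4 × 24 × 14 × 430 / 1000 = 346.8 kN.
Edge bolt: l_c = 40 − 27/2 = 26.5 mm → 1.2 × 26.5 × 14 × 430 / 1000 = 191.4 → r_n = 191.4 kN.
Interior bolts: l_c = 100 − 27 = 73 mm → 1.2 × 73 × 14 × 430 / 1000 = 527.4 → r_n = 346.8 kN.
R_n = 2 × 191.4 + 8 × 346.8 = 3157 kN.
Design strength φR_n = 0.75 × 3157 = 2370 kN.

2370 kN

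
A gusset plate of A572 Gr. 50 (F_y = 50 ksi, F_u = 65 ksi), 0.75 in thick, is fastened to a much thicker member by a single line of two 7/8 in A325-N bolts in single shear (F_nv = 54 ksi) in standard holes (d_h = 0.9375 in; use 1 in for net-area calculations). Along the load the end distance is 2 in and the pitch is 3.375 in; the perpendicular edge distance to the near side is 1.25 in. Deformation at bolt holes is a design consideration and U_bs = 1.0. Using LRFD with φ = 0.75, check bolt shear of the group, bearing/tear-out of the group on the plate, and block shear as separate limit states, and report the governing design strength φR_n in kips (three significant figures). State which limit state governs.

Bolt shear: A_b = π·0.875²/4 = 0.6013 in²; R_n = 54 × 0.6013 × 2 × 1 = 64.94 kips → 0.75 × 64.94 = 48.7 kips.
Bearing: edge l_c = 1.531, r_n = 89.58 kips; interior l_c = 2.438, r_n = 102.4 kips; R_n = 89.58 + 1·102.4 = 192 kips → 144 kips.
Block shear: A_gv = 4.031, A_nv = 2.906, A_nt = 0.5625 in²; R_n = min(0.6F_uA_nv, 0.6F_yA_gv) + U_bs·F_u·A_nt = 149.9 kips → 112 kips.
Bolt shear governs: 48.7 kips.

48.7 kips (bolt shear governs)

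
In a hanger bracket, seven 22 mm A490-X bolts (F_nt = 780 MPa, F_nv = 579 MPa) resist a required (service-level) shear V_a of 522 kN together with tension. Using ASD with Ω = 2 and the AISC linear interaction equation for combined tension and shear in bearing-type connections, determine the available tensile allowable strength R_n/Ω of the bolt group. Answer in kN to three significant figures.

646 kN

A_b = π·22²/4 = 380.1 mm²; f_rv = 522 × 1000 / (7 × 380.1) = 196.2 MPa.
F'_nt = 1.3 F_nt − (Ω F_nt / F_nv) f_rv = 1.3·780 − (2·780/579)·196.2 = 485.5 MPa, capped at F_nt → F'_nt = 485.5 MPa.
R_n = F'_nt · A_b · n = 485.5 × 380.1 × 7 / 1000 = 1292 kN.
Allowable strength R_n/Ω = 1292 / 2 = 646 kN.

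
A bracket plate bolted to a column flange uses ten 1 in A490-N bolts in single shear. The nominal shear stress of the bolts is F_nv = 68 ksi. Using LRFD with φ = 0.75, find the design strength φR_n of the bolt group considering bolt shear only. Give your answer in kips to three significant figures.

401 kips

A_b = π × 1² / 4 = 0.7854 in².
R_n = F_nv · A_b · n · n_s = 68 × 0.7854 × 10 × 1 = 534.1 kips.
Design strength φR_n = 0.75 × 534.1 = 401 kips.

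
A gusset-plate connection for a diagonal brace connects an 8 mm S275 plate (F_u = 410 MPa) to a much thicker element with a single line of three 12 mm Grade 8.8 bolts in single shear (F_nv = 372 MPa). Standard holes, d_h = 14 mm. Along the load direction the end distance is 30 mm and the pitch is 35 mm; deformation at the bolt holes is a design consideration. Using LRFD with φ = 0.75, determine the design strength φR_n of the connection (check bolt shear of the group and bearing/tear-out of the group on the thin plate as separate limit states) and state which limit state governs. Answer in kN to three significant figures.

94.7 kN (bolt shear governs)

Bolt shear: A_b = π·12²/4 = 113.1 mm²; R_n = 372 × 113.1 × 3 × 1 / 1000 = 126.2 kN → 0.75 × 126.2 = 94.7 kN.
Bearing (1.2 l_c t F_u ≤ 2.4 d t F_u): upper limit = 2.4·12·8·410 / 1000 = 94.46 kN.
  Edge l_c = 30 − 14/2 = 23 → r_n = 90.53 kN; interior l_c = 35 − 14 = 21 → r_n = 82.66 kN.
  R_n,bearing = 1·90.53 + 2·82.66 = 255.8 kN → 0.75 × 255.8 = 192 kN.
Bolt shear governs: 94.7 kN.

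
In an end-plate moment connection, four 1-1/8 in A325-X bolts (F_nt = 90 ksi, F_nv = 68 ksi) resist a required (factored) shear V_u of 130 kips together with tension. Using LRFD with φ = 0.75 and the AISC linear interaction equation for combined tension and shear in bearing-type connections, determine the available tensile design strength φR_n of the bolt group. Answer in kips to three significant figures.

177 kips

A_b = π·1.125²/4 = 0.994 in²; f_rv = 130 / (4 × 0.994) = 32.7 ksi.
F'_nt = 1.3 F_nt − (F_nt / φF_nv) f_rv = 1.3·90 − (90/(0.75·68))·32.7 = 59.3 ksi, capped at F_nt → F'_nt = 59.3 ksi.
R_n = F'_nt · A_b · n = 59.3 × 0.994 × 4 = 235.8 kips.
Design strength φR_n = 0.75 × 235.8 = 177 kips.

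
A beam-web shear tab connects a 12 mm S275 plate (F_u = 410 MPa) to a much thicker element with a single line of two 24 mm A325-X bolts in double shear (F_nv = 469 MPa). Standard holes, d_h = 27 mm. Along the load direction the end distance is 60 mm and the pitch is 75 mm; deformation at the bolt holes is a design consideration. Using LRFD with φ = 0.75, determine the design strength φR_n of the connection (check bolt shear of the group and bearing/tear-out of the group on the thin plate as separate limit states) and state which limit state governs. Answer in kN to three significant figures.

Bolt shear: A_b = π·24²/4 = 452.4 mm²; R_n = 469 × 452.4 × 2 × 2 / 1000 = 848.7 kN → 0.75 × 848.7 = 637 kN.
Bearing (1.2 l_c t F_u ≤ 2.4 d t F_u): upper limit = 2.4·24·12·410 / 1000 = 283.4 kN.
  Edge l_c = 60 − 27/2 = 46.5 → r_n = 274.5 kN; interior l_c = 75 − 27 = 48 → r_n = 283.4 kN.
  R_n,bearing = 1·274.5 + 1·283.4 = 557.9 kN → 0.75 × 557.9 = 418 kN.
Bearing governs: 418 kN.

418 kN (bearing governs)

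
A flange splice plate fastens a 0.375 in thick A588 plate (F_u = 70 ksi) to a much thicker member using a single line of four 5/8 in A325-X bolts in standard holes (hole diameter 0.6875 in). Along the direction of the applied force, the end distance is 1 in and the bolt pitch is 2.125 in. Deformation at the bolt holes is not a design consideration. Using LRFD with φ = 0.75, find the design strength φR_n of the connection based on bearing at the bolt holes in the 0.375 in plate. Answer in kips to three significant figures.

Per bolt r_n = 1.5 l_c t F_u ≤ 3.0 d t F_u; upper limit = 3.0 × 0.625 × 0.375 × 70 = 49.22 kips.
Edge bolt: l_c = 1 − 0.6875/2 = 0.6562 in → 1.5 × 0.6562 × 0.375 × 70 = 25.84 → r_n = 25.84 kips.
Interior bolts: l_c = 2.125 − 0.6875 = 1.438 in → 1.5 × 1.438 × 0.375 × 70 = 56.6 → r_n = 49.22 kips.
R_n = 1 × 25.84 + 3 × 49.22 = 173.5 kips.
Design strength φR_n = 0.75 × 173.5 = 130 kips.

130 kips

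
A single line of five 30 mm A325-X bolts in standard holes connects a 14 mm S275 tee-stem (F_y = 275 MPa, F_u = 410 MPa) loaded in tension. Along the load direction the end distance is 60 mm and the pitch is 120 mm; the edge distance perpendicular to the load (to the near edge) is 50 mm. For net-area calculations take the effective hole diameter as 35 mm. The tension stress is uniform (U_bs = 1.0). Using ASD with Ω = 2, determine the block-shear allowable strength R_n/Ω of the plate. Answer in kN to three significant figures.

Shear plane L_v = 60 + 4·120 = 540 mm; A_gv = 540 × 14 = 7560 mm².
A_nv = (540 − 4.5·35) × 14 = 5355 mm².
A_nt = (50 − 0.5·35) × 14 = 455 mm².
0.6 F_u A_nv = 1317 kN; 0.6 F_y A_gv = 1247 kN → shear yielding governs the shear term.
R_n = 1247 + 1.0 × 410 × 455 / 1000 = 1434 kN.
Allowable strength R_n/Ω = 1434 / 2 = 717 kN.

717 kN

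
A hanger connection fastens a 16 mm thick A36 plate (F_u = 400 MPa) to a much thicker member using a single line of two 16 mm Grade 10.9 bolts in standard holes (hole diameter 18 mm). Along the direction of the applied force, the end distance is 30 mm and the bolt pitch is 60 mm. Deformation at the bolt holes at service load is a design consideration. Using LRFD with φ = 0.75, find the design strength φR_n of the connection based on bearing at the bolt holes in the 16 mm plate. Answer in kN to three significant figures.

Per bolt r_n = 1.2 l_c t F_u ≤ 2.4 d t F_u; upper limit = 2.4 × 16 × 16 × 400 / 1000 = 245.8 kN.
Edge bolt: l_c = 30 − 18/2 = 21 mm → 1.2 × 21 × 16 × 400 / 1000 = 161.3 → r_n = 161.3 kN.
Interior bolts: l_c = 60 − 18 = 42 mm → 1.2 × 42 × 16 × 400 / 1000 = 322.6 → r_n = 245.8 kN.
R_n = 1 × 161.3 + 1 × 245.8 = 407 kN.
Design strength φR_n = 0.75 × 407 = 305 kN.

305 kN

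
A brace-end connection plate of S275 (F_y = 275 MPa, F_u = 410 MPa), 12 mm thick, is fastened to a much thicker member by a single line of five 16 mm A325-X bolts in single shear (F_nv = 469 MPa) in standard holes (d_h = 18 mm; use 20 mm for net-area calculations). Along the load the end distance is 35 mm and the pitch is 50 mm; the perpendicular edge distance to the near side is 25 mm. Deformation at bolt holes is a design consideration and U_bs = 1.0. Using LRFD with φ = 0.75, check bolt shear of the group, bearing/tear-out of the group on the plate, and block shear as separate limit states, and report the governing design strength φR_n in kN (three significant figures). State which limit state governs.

354 kN (bolt shear governs)

Bolt shear: A_b = π·16²/4 = 201.1 mm²; R_n = 469 × 201.1 × 5 × 1 / 1000 = 471.5 kN → 0.75 × 471.5 = 354 kN.
Bearing: edge l_c = 26, r_n = 153.5 kN; interior l_c = 32, r_n = 188.9 kN; R_n = 153.5 + 4·188.9 = 909.2 kN → 682 kN.
Block shear: A_gv = 2820, A_nv = 1740, A_nt = 180 mm²; R_n = min(0.6F_uA_nv, 0.6F_yA_gv) + U_bs·F_u·A_nt = 501.8 kN → 376 kN.
Bolt shear governs: 354 kN.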